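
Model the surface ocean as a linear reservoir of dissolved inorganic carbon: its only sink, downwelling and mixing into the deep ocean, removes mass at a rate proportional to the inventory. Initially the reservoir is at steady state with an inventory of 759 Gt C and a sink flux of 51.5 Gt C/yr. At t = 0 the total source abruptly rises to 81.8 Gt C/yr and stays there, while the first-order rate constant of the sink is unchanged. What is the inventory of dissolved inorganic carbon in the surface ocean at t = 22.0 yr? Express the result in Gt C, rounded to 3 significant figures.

τ = M₀/F₀ = 759/51.5 = 14.74 yr; rate constant k = 1/τ.
New steady state M_∞ = F₁/k = F₁·τ = 81.8 × 14.74 = 1205.6 Gt C.
M(t) = M_∞ + (M₀ − M_∞)·e^(−t/τ); t/τ = 22.0/14.74 = 1.493, so e^(−t/τ) = 0.2248.
M(t) = 1205.6 − 446.6 × 0.2248 = 1105.2 Gt C.

1110 Gt C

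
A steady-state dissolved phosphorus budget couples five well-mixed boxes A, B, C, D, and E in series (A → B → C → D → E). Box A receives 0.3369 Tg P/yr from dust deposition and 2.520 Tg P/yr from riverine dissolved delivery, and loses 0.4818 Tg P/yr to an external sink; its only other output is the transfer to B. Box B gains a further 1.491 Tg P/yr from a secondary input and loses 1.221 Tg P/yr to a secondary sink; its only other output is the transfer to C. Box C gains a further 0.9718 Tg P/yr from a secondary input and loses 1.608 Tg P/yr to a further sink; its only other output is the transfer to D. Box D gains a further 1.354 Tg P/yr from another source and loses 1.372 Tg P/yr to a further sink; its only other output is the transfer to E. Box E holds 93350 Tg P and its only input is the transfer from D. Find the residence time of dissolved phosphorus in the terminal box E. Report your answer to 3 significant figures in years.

Box A: F(A→B) = (0.3369 + 2.520) − 0.4818 = 2.3751 Tg P/yr.
Box B: F(B→C) = (2.3751 + 1.491) − 1.221 = 2.6451 Tg P/yr.
Box C: F(C→D) = (2.6451 + 0.9718) − 1.608 = 2.0089 Tg P/yr.
Box D: F(D→E) = (2.0089 + 1.354) − 1.372 = 1.9909 Tg P/yr.
Box E throughput = its input = 1.9909 Tg P/yr; τ = 93350 / 1.9909 = 46890 yr.

46900 yr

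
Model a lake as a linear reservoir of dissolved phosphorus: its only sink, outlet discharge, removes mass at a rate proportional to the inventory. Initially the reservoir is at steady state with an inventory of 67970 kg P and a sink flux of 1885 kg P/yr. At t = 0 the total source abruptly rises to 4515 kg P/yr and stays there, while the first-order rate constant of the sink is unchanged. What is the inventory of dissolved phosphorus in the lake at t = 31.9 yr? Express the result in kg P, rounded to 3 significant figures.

124000 kg P

The sink rate constant is k = F₀/M₀ = 1885/67970 = 0.02773 yr⁻¹.
Solving dM/dt = F₁ − kM with M(0) = M₀ gives M(t) = F₁/k + (M₀ − F₁/k)·e^(−kt).
F₁/k = 4515/0.02773 = 162800 kg P; kt = 0.02773 × 31.9 = 0.8847, e^(−kt) = 0.4128.
M(31.9) = 162800 + (67970 − 162800) × 0.4128 = 162800 − 39150 = 123650 kg P.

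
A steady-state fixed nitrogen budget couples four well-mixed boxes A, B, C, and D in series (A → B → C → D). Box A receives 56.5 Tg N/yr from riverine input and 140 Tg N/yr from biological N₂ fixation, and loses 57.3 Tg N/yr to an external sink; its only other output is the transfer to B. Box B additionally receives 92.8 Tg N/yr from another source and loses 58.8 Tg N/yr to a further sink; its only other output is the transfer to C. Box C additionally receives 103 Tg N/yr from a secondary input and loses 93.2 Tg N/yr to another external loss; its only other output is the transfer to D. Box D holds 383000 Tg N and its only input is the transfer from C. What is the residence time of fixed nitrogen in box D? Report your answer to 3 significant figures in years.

2090 yr

Box A: F(A→B) = (56.5 + 140) − 57.3 = 139.20 Tg N/yr.
Box B: F(B→C) = (139.20 + 92.8) − 58.8 = 173.20 Tg N/yr.
Box C: F(C→D) = (173.20 + 103) − 93.2 = 183.00 Tg N/yr.
Box D throughput = its input = 183.00 Tg N/yr; τ = 383000 / 183.00 = 2093 yr.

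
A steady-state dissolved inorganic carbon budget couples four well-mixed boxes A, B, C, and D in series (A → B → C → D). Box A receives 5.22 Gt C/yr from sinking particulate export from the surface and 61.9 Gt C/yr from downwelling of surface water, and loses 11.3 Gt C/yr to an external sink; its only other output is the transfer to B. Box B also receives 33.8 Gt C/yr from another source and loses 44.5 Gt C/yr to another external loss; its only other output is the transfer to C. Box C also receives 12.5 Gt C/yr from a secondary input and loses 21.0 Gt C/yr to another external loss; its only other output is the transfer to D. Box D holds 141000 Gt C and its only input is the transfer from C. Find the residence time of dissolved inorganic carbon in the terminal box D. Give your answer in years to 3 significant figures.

3850 yr

Box A: F(A→B) = (5.22 + 61.9) − 11.3 = 55.820 Gt C/yr.
Box B: F(B→C) = (55.820 + 33.8) − 44.5 = 45.120 Gt C/yr.
Box C: F(C→D) = (45.120 + 12.5) − 21.0 = 36.620 Gt C/yr.
Box D throughput = its input = 36.620 Gt C/yr; τ = 141000 / 36.620 = 3850 yr.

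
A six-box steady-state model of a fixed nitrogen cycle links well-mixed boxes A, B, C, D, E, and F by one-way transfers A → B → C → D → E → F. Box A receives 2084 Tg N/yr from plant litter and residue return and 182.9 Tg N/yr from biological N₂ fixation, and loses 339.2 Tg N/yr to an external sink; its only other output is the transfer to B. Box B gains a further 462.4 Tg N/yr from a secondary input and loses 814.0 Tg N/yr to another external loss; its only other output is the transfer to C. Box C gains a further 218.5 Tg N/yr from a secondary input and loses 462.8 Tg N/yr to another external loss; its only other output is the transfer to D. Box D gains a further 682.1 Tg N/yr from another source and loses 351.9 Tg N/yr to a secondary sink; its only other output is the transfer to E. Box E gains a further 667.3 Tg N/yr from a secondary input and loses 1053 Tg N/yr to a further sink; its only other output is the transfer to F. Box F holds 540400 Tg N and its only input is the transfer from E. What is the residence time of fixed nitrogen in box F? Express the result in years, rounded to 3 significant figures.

423 yr

Box A: F(A→B) = (2084 + 182.9) − 339.2 = 1927.7 Tg N/yr.
Box B: F(B→C) = (1927.7 + 462.4) − 814.0 = 1576.1 Tg N/yr.
Box C: F(C→D) = (1576.1 + 218.5) − 462.8 = 1331.8 Tg N/yr.
Box D: F(D→E) = (1331.8 + 682.1) − 351.9 = 1662.0 Tg N/yr.
Box E: F(E→F) = (1662.0 + 667.3) − 1053 = 1276.3 Tg N/yr.
Box F throughput = its input = 1276.3 Tg N/yr; τ = 540400 / 1276.3 = 423.4 yr.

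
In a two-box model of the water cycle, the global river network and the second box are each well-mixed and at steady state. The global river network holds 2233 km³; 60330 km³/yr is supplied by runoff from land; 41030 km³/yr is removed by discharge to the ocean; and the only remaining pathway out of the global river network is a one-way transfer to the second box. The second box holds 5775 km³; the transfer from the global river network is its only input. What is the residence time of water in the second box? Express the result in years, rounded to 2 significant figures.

Balance the global river network: ΣF_in = 60330 km³/yr.
Transfer to the second box = ΣF_in − (41030) = 19300 km³/yr.
At steady state the output of the second box equals its input, 19300 km³/yr.
τ = M / F = 5775 / 19300 = 0.2992 yr.

0.30 yr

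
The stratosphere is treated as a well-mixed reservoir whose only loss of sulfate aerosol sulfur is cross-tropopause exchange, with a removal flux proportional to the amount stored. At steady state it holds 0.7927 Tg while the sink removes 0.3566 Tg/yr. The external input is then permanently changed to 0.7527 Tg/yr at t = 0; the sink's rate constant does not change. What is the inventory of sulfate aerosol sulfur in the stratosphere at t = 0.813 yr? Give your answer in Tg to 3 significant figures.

τ = M₀/F₀ = 0.7927/0.3566 = 2.223 yr; rate constant k = 1/τ.
New steady state M_∞ = F₁/k = F₁·τ = 0.7527 × 2.223 = 1.6732 Tg.
M(t) = M_∞ + (M₀ − M_∞)·e^(−t/τ); t/τ = 0.813/2.223 = 0.3657, so e^(−t/τ) = 0.6937.
M(t) = 1.6732 − 0.8805 × 0.6937 = 1.0624 Tg.

1.06 Tg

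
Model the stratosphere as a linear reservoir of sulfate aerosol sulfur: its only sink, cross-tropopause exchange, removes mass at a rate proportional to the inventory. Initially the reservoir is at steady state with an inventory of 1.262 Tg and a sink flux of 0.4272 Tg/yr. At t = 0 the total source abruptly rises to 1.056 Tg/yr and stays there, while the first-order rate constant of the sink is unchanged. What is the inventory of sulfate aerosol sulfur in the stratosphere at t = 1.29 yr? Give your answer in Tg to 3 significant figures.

1.92 Tg

Residence time τ = M₀/F₀ = 2.954 yr. The eventual steady state is M_∞ = M₀·(F₁/F₀) = 1.262 × 1.056/0.4272 = 3.1196 Tg.
The anomaly ΔM(t) = M(t) − M_∞ decays as ΔM₀·e^(−t/τ) with ΔM₀ = 1.262 − 3.1196 = −1.858 Tg.
At t = 1.29 yr, e^(−t/τ) = e^(−0.4367) = 0.6462, so ΔM = −1.200 Tg and M = 3.1196 − 1.200 = 1.9192 Tg.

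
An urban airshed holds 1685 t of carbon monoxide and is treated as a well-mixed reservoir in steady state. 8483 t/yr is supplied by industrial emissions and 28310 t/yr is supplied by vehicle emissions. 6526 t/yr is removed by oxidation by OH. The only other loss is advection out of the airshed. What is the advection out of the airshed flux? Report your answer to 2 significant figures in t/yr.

30000 t/yr

At steady state ΣF_in = ΣF_out.
ΣF_in = 8483 + 28310 = 36793 t/yr.
Advection out of the airshed flux = ΣF_in − (6526) = 36793 − 6526 = 30270 t/yr.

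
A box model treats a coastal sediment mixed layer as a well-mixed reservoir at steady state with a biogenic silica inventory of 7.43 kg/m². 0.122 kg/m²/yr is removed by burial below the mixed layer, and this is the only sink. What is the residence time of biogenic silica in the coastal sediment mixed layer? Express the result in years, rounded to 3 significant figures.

τ = M / F = 7.43 / 0.122 = 60.90 yr.

60.9 yr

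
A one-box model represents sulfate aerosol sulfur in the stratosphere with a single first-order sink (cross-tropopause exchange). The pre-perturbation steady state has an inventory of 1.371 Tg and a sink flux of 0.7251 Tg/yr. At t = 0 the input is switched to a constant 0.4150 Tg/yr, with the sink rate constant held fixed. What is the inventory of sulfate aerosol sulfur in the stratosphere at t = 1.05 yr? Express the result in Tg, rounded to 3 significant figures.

The sink rate constant is k = F₀/M₀ = 0.7251/1.371 = 0.5289 yr⁻¹.
Solving dM/dt = F₁ − kM with M(0) = M₀ gives M(t) = F₁/k + (M₀ − F₁/k)·e^(−kt).
F₁/k = 0.4150/0.5289 = 0.78467 Tg; kt = 0.5289 × 1.05 = 0.5553, e^(−kt) = 0.5739.
M(1.05) = 0.78467 + (1.371 − 0.78467) × 0.5739 = 0.78467 + 0.3365 = 1.1212 Tg.

1.12 Tg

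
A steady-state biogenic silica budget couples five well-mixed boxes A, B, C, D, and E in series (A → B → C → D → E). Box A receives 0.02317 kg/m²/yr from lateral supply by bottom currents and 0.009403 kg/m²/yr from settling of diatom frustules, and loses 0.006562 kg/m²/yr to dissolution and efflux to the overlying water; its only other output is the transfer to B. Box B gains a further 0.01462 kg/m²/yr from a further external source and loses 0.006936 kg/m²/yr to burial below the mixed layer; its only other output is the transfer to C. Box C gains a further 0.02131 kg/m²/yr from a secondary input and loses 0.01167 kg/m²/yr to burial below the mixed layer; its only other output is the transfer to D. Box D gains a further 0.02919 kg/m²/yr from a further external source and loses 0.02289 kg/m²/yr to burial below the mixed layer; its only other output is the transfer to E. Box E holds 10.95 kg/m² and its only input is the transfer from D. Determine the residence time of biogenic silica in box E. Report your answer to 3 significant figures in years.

Box A: F(A→B) = (0.02317 + 0.009403) − 0.006562 = 0.026011 kg/m²/yr.
Box B: F(B→C) = (0.026011 + 0.01462) − 0.006936 = 0.033695 kg/m²/yr.
Box C: F(C→D) = (0.033695 + 0.02131) − 0.01167 = 0.043335 kg/m²/yr.
Box D: F(D→E) = (0.043335 + 0.02919) − 0.02289 = 0.049635 kg/m²/yr.
Box E throughput = its input = 0.049635 kg/m²/yr; τ = 10.95 / 0.049635 = 220.6 yr.

221 yr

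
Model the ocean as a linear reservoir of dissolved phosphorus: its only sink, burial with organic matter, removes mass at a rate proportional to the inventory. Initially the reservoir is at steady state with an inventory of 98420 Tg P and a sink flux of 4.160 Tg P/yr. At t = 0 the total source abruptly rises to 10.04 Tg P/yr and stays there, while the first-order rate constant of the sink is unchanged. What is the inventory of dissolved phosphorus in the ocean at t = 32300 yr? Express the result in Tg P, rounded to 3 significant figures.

Residence time τ = M₀/F₀ = 23660 yr. The eventual steady state is M_∞ = M₀·(F₁/F₀) = 98420 × 10.04/4.160 = 237530 Tg P.
The anomaly ΔM(t) = M(t) − M_∞ decays as ΔM₀·e^(−t/τ) with ΔM₀ = 98420 − 237530 = −139100 Tg P.
At t = 32300 yr, e^(−t/τ) = e^(−1.365) = 0.2553, so ΔM = −35520 Tg P and M = 237530 − 35520 = 202020 Tg P.

202000 Tg P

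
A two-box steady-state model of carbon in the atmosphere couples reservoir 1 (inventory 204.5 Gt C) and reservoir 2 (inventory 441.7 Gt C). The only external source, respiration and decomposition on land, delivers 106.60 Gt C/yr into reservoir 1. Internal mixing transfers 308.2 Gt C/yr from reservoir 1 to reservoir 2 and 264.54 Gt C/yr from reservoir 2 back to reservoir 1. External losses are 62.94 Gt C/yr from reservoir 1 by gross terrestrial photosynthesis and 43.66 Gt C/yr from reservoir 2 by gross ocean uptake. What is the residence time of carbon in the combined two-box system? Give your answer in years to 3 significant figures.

Treat the two boxes together as one reservoir: the mixing fluxes between them are internal recycling, so τ = ΣM / Σ(external losses).
M_total = 204.5 + 441.7 = 646.20 Gt C.
ΣF_external_out = 62.94 + 43.66 = 106.60 Gt C/yr.
τ = M_total / ΣF_ext = 646.20 / 106.60 = 6.062 yr.

6.06 yr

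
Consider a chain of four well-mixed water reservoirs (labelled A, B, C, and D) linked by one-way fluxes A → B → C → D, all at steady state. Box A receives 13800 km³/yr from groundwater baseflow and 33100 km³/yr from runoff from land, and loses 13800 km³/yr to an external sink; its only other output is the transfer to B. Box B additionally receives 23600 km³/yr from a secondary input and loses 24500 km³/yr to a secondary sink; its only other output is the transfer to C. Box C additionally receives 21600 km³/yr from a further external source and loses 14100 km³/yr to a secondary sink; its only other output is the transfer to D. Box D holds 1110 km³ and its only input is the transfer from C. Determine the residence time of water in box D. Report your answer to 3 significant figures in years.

Box A: F(A→B) = (13800 + 33100) − 13800 = 33100 km³/yr.
Box B: F(B→C) = (33100 + 23600) − 24500 = 32200 km³/yr.
Box C: F(C→D) = (32200 + 21600) − 14100 = 39700 km³/yr.
Box D throughput = its input = 39700 km³/yr; τ = 1110 / 39700 = 0.02796 yr.

0.0280 yr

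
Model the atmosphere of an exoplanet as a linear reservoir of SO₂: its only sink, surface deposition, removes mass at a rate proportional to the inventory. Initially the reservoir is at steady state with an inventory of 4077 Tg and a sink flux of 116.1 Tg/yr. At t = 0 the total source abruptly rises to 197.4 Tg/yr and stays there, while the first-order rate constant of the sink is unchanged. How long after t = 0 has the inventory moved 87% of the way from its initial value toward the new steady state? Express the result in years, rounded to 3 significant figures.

τ = M₀/F₀ = 4077/116.1 = 35.12 yr.
The remaining gap fraction is e^(−t/τ); 87% covered ⇒ e^(−t/τ) = 0.130.
t = −τ ln(0.130) = 35.12 × 2.040 = 71.64 yr.

71.6 yr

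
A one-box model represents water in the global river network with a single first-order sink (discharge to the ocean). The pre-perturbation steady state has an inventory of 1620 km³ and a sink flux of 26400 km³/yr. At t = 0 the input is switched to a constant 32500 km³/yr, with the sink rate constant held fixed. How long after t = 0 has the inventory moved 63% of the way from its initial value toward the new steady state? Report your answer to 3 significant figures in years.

τ = M₀/F₀ = 1620/26400 = 0.06136 yr.
The remaining gap fraction is e^(−t/τ); 63% covered ⇒ e^(−t/τ) = 0.370.
t = −τ ln(0.370) = 0.06136 × 0.9943 = 0.06101 yr.

0.0610 yr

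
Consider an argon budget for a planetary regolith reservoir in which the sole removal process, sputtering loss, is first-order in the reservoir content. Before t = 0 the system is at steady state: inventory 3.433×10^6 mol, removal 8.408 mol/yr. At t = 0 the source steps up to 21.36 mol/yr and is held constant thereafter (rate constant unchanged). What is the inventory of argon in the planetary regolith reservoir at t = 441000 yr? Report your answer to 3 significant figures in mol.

6.93×10^6 mol

τ = M₀/F₀ = 3.433×10^6/8.408 = 408300 yr; rate constant k = 1/τ.
New steady state M_∞ = F₁/k = F₁·τ = 21.36 × 408300 = 8.7213×10^6 mol.
M(t) = M_∞ + (M₀ − M_∞)·e^(−t/τ); t/τ = 441000/408300 = 1.080, so e^(−t/τ) = 0.3396.
M(t) = 8.7213×10^6 − 5.288×10^6 × 0.3396 = 6.9256×10^6 mol.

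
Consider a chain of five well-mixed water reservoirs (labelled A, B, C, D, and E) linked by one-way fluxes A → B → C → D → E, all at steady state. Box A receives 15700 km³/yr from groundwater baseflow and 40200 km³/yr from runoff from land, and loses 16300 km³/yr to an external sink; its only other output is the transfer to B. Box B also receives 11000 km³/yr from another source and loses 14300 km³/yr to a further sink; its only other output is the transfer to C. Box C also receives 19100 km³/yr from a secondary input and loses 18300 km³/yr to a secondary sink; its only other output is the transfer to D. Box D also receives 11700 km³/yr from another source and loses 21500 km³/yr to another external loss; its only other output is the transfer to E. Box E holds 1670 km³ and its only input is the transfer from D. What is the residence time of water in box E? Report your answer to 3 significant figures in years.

Box A: F(A→B) = (15700 + 40200) − 16300 = 39600 km³/yr.
Box B: F(B→C) = (39600 + 11000) − 14300 = 36300 km³/yr.
Box C: F(C→D) = (36300 + 19100) − 18300 = 37100 km³/yr.
Box D: F(D→E) = (37100 + 11700) − 21500 = 27300 km³/yr.
Box E throughput = its input = 27300 km³/yr; τ = 1670 / 27300 = 0.06117 yr.

0.0612 yr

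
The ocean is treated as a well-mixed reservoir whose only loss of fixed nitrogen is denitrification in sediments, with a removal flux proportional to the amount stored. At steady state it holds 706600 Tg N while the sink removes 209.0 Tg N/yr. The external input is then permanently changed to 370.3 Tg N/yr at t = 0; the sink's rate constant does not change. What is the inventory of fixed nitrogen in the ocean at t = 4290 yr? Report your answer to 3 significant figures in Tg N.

The sink rate constant is k = F₀/M₀ = 209.0/706600 = 0.0002958 yr⁻¹.
Solving dM/dt = F₁ − kM with M(0) = M₀ gives M(t) = F₁/k + (M₀ − F₁/k)·e^(−kt).
F₁/k = 370.3/0.0002958 = 1.2519×10^6 Tg N; kt = 0.0002958 × 4290 = 1.269, e^(−kt) = 0.2811.
M(4290) = 1.2519×10^6 + (706600 − 1.2519×10^6) × 0.2811 = 1.2519×10^6 − 153300 = 1.0986×10^6 Tg N.

1.10×10^6 Tg N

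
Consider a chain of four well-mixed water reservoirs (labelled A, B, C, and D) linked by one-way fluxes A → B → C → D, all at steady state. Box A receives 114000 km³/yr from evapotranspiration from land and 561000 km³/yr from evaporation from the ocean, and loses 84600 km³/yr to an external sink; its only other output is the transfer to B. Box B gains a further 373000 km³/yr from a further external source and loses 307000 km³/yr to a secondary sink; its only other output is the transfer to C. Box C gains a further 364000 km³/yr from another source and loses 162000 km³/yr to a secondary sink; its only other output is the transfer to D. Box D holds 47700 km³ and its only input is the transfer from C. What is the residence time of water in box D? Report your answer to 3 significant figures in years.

Box A: F(A→B) = (114000 + 561000) − 84600 = 590400 km³/yr.
Box B: F(B→C) = (590400 + 373000) − 307000 = 656400 km³/yr.
Box C: F(C→D) = (656400 + 364000) − 162000 = 858400 km³/yr.
Box D throughput = its input = 858400 km³/yr; τ = 47700 / 858400 = 0.05557 yr.

0.0556 yr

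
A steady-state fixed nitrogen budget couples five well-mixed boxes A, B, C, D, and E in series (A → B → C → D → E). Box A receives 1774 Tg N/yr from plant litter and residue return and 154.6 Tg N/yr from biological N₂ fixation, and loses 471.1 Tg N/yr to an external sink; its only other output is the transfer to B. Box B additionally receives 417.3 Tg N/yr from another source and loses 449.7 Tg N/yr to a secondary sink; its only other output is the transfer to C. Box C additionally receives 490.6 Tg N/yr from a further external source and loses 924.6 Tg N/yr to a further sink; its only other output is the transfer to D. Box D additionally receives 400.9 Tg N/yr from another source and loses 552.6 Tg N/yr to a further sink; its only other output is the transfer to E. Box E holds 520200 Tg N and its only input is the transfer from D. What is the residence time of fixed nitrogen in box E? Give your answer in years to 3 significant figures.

Box A: F(A→B) = (1774 + 154.6) − 471.1 = 1457.5 Tg N/yr.
Box B: F(B→C) = (1457.5 + 417.3) − 449.7 = 1425.1 Tg N/yr.
Box C: F(C→D) = (1425.1 + 490.6) − 924.6 = 991.10 Tg N/yr.
Box D: F(D→E) = (991.10 + 400.9) − 552.6 = 839.40 Tg N/yr.
Box E throughput = its input = 839.40 Tg N/yr; τ = 520200 / 839.40 = 619.7 yr.

620 yr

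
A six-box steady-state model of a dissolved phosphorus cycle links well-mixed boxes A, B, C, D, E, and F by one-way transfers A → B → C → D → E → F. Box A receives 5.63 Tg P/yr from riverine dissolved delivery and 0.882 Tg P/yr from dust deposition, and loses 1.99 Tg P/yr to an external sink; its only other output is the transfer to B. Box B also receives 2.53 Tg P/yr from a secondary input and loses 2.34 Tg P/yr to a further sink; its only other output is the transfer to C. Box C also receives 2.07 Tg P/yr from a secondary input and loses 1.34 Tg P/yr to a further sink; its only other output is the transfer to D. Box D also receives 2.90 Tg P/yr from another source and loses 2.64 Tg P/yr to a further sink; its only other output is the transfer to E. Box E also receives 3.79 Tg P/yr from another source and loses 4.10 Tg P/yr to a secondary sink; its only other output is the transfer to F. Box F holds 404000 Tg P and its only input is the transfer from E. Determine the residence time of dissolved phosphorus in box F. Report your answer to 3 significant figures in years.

Box A: F(A→B) = (5.63 + 0.882) − 1.99 = 4.5220 Tg P/yr.
Box B: F(B→C) = (4.5220 + 2.53) − 2.34 = 4.7120 Tg P/yr.
Box C: F(C→D) = (4.7120 + 2.07) − 1.34 = 5.4420 Tg P/yr.
Box D: F(D→E) = (5.4420 + 2.90) − 2.64 = 5.7020 Tg P/yr.
Box E: F(E→F) = (5.7020 + 3.79) − 4.10 = 5.3920 Tg P/yr.
Box F throughput = its input = 5.3920 Tg P/yr; τ = 404000 / 5.3920 = 74930 yr.

74900 yr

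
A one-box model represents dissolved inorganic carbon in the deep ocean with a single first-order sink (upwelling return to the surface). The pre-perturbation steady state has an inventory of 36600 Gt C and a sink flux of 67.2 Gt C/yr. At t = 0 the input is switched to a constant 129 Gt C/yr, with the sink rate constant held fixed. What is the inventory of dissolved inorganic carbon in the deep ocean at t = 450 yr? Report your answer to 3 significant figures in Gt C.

55500 Gt C

The sink rate constant is k = F₀/M₀ = 67.2/36600 = 0.001836 yr⁻¹.
Solving dM/dt = F₁ − kM with M(0) = M₀ gives M(t) = F₁/k + (M₀ − F₁/k)·e^(−kt).
F₁/k = 129/0.001836 = 70259 Gt C; kt = 0.001836 × 450 = 0.8262, e^(−kt) = 0.4377.
M(450) = 70259 + (36600 − 70259) × 0.4377 = 70259 − 14730 = 55527 Gt C.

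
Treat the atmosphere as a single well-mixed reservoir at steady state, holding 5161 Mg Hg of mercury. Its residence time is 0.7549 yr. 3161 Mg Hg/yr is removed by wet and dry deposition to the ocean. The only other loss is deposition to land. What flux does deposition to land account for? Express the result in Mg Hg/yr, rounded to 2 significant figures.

3700 Mg Hg/yr

Total removal F = M/τ = 5161 / 0.7549 = 6837 Mg Hg/yr.
Deposition to land = F − (3161) = 6837 − 3161 = 3676 Mg Hg/yr.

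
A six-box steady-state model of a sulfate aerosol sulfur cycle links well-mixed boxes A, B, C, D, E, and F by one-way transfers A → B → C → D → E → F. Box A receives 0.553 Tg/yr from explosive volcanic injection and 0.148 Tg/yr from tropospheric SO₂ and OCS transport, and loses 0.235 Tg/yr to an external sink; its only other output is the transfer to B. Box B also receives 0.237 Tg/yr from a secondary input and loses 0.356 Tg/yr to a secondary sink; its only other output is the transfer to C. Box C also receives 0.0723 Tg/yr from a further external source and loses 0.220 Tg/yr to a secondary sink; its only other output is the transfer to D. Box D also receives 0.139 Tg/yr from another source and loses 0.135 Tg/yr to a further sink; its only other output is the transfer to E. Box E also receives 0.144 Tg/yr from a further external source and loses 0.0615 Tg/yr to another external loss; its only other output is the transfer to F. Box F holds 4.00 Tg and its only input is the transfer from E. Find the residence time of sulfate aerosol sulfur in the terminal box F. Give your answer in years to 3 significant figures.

14.0 yr

Box A: F(A→B) = (0.553 + 0.148) − 0.235 = 0.46600 Tg/yr.
Box B: F(B→C) = (0.46600 + 0.237) − 0.356 = 0.34700 Tg/yr.
Box C: F(C→D) = (0.34700 + 0.0723) − 0.220 = 0.19930 Tg/yr.
Box D: F(D→E) = (0.19930 + 0.139) − 0.135 = 0.20330 Tg/yr.
Box E: F(E→F) = (0.20330 + 0.144) − 0.0615 = 0.28580 Tg/yr.
Box F throughput = its input = 0.28580 Tg/yr; τ = 4.00 / 0.28580 = 14.00 yr.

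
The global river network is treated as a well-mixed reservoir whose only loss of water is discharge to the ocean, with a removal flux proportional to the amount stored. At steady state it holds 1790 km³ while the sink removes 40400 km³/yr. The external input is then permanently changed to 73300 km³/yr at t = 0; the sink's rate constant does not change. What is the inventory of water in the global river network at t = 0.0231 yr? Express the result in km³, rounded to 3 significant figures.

2380 km³

Residence time τ = M₀/F₀ = 0.04431 yr. The eventual steady state is M_∞ = M₀·(F₁/F₀) = 1790 × 73300/40400 = 3247.7 km³.
The anomaly ΔM(t) = M(t) − M_∞ decays as ΔM₀·e^(−t/τ) with ΔM₀ = 1790 − 3247.7 = −1458 km³.
At t = 0.0231 yr, e^(−t/τ) = e^(−0.5214) = 0.5937, so ΔM = −865.5 km³ and M = 3247.7 − 865.5 = 2382.2 km³.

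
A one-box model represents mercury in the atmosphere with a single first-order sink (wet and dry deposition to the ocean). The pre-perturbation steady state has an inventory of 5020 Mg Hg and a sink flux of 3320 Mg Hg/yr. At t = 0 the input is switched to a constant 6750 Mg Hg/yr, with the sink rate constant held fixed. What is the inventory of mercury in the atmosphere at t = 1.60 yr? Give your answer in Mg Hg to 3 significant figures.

8410 Mg Hg

Residence time τ = M₀/F₀ = 1.512 yr. The eventual steady state is M_∞ = M₀·(F₁/F₀) = 5020 × 6750/3320 = 10206 Mg Hg.
The anomaly ΔM(t) = M(t) − M_∞ decays as ΔM₀·e^(−t/τ) with ΔM₀ = 5020 − 10206 = −5186 Mg Hg.
At t = 1.60 yr, e^(−t/τ) = e^(−1.058) = 0.3471, so ΔM = −1800 Mg Hg and M = 10206 − 1800 = 8406.2 Mg Hg.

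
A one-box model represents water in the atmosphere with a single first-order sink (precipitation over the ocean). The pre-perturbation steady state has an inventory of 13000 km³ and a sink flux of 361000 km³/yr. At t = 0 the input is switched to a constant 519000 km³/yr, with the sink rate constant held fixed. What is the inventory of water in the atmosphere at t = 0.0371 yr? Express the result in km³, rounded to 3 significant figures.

τ = M₀/F₀ = 13000/361000 = 0.03601 yr; rate constant k = 1/τ.
New steady state M_∞ = F₁/k = F₁·τ = 519000 × 0.03601 = 18690 km³.
M(t) = M_∞ + (M₀ − M_∞)·e^(−t/τ); t/τ = 0.0371/0.03601 = 1.030, so e^(−t/τ) = 0.3569.
M(t) = 18690 − 5690 × 0.3569 = 16659 km³.

16700 km³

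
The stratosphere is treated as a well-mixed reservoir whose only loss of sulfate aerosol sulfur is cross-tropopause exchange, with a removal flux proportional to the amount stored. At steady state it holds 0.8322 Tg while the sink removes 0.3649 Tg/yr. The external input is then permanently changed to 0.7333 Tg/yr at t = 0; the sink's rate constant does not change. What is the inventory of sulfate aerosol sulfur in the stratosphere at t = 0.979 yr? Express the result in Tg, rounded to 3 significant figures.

τ = M₀/F₀ = 0.8322/0.3649 = 2.281 yr; rate constant k = 1/τ.
New steady state M_∞ = F₁/k = F₁·τ = 0.7333 × 2.281 = 1.6724 Tg.
M(t) = M_∞ + (M₀ − M_∞)·e^(−t/τ); t/τ = 0.979/2.281 = 0.4293, so e^(−t/τ) = 0.6510.
M(t) = 1.6724 − 0.8402 × 0.6510 = 1.1254 Tg.

1.13 Tg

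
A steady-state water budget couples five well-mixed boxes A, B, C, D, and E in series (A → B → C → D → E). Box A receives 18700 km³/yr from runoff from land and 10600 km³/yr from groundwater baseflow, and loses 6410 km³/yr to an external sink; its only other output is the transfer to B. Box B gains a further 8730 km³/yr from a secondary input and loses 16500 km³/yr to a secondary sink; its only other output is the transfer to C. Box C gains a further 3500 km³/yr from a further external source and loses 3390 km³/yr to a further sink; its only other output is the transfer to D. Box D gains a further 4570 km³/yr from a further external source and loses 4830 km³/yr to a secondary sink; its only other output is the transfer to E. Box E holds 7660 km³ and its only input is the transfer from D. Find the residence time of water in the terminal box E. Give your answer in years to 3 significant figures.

Box A: F(A→B) = (18700 + 10600) − 6410 = 22890 km³/yr.
Box B: F(B→C) = (22890 + 8730) − 16500 = 15120 km³/yr.
Box C: F(C→D) = (15120 + 3500) − 3390 = 15230 km³/yr.
Box D: F(D→E) = (15230 + 4570) − 4830 = 14970 km³/yr.
Box E throughput = its input = 14970 km³/yr; τ = 7660 / 14970 = 0.5117 yr.

0.512 yr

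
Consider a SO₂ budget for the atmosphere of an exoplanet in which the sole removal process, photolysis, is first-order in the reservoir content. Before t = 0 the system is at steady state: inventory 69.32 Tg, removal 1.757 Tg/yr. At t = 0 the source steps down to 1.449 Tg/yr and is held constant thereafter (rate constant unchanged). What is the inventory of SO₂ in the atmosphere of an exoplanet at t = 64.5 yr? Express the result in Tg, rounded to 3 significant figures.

The sink rate constant is k = F₀/M₀ = 1.757/69.32 = 0.02535 yr⁻¹.
Solving dM/dt = F₁ − kM with M(0) = M₀ gives M(t) = F₁/k + (M₀ − F₁/k)·e^(−kt).
F₁/k = 1.449/0.02535 = 57.168 Tg; kt = 0.02535 × 64.5 = 1.635, e^(−kt) = 0.1950.
M(64.5) = 57.168 + (69.32 − 57.168) × 0.1950 = 57.168 + 2.369 = 59.538 Tg.

59.5 Tg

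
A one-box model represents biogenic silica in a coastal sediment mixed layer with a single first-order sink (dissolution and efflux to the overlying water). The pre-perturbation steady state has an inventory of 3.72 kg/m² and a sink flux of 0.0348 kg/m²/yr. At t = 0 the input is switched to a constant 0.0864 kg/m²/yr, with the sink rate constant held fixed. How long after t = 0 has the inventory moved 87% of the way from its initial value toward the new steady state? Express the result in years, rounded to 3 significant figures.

τ = M₀/F₀ = 3.72/0.0348 = 106.9 yr.
The remaining gap fraction is e^(−t/τ); 87% covered ⇒ e^(−t/τ) = 0.130.
t = −τ ln(0.130) = 106.9 × 2.040 = 218.1 yr.

218 yr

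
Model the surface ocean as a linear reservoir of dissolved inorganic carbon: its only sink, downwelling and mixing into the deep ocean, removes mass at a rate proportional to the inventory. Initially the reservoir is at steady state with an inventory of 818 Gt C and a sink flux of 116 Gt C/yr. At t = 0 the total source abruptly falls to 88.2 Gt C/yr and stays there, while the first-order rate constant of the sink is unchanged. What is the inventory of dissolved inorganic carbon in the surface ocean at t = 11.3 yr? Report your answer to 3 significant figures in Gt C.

τ = M₀/F₀ = 818/116 = 7.052 yr; rate constant k = 1/τ.
New steady state M_∞ = F₁/k = F₁·τ = 88.2 × 7.052 = 621.96 Gt C.
M(t) = M_∞ + (M₀ − M_∞)·e^(−t/τ); t/τ = 11.3/7.052 = 1.602, so e^(−t/τ) = 0.2014.
M(t) = 621.96 + 196.0 × 0.2014 = 661.44 Gt C.

661 Gt C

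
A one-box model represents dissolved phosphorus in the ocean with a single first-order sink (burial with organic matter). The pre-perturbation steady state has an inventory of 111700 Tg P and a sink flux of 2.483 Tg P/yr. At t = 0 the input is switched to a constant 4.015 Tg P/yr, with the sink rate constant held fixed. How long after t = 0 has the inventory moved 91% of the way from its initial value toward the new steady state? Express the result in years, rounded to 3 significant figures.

τ = M₀/F₀ = 111700/2.483 = 44990 yr.
The remaining gap fraction is e^(−t/τ); 91% covered ⇒ e^(−t/τ) = 0.0900.
t = −τ ln(0.0900) = 44990 × 2.408 = 108300 yr.

108000 yr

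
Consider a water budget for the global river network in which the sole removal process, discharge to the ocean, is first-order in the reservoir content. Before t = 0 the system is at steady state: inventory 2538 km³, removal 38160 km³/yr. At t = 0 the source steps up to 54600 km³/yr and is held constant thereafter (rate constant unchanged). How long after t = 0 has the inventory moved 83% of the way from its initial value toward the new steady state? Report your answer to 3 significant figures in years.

τ = M₀/F₀ = 2538/38160 = 0.06651 yr.
The remaining gap fraction is e^(−t/τ); 83% covered ⇒ e^(−t/τ) = 0.170.
t = −τ ln(0.170) = 0.06651 × 1.772 = 0.1179 yr.

0.118 yr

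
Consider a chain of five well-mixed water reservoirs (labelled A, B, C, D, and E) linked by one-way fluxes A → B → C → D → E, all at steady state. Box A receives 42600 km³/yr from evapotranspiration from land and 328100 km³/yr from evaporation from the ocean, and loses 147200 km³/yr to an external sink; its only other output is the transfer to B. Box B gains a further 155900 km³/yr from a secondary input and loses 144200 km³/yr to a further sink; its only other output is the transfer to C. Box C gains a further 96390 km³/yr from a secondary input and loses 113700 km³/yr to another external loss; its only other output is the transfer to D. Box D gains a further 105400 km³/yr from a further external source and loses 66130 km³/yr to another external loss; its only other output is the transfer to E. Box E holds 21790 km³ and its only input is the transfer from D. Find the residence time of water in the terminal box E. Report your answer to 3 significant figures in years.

Box A: F(A→B) = (42600 + 328100) − 147200 = 223500 km³/yr.
Box B: F(B→C) = (223500 + 155900) − 144200 = 235200 km³/yr.
Box C: F(C→D) = (235200 + 96390) − 113700 = 217890 km³/yr.
Box D: F(D→E) = (217890 + 105400) − 66130 = 257160 km³/yr.
Box E throughput = its input = 257160 km³/yr; τ = 21790 / 257160 = 0.08473 yr.

0.0847 yr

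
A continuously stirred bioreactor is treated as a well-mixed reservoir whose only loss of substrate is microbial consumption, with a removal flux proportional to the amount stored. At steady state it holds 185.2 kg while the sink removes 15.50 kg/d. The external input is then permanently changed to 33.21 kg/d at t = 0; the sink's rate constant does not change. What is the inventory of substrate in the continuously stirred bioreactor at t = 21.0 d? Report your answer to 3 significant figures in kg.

Residence time τ = M₀/F₀ = 11.95 d. The eventual steady state is M_∞ = M₀·(F₁/F₀) = 185.2 × 33.21/15.50 = 396.81 kg.
The anomaly ΔM(t) = M(t) − M_∞ decays as ΔM₀·e^(−t/τ) with ΔM₀ = 185.2 − 396.81 = −211.6 kg.
At t = 21.0 d, e^(−t/τ) = e^(−1.758) = 0.1725, so ΔM = −36.49 kg and M = 396.81 − 36.49 = 360.31 kg.

360 kg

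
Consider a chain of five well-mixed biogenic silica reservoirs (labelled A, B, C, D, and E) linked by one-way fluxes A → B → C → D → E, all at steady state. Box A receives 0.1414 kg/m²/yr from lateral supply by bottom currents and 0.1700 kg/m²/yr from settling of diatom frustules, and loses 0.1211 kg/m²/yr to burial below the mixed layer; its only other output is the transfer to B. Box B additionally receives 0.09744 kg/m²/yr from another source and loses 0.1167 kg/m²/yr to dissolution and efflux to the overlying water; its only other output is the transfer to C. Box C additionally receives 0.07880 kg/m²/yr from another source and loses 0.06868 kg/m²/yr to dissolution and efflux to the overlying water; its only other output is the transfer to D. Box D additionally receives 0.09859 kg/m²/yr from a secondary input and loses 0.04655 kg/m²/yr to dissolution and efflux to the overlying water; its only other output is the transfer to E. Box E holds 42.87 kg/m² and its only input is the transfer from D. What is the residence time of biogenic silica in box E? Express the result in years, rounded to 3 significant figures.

184 yr

Box A: F(A→B) = (0.1414 + 0.1700) − 0.1211 = 0.19030 kg/m²/yr.
Box B: F(B→C) = (0.19030 + 0.09744) − 0.1167 = 0.17104 kg/m²/yr.
Box C: F(C→D) = (0.17104 + 0.07880) − 0.06868 = 0.18116 kg/m²/yr.
Box D: F(D→E) = (0.18116 + 0.09859) − 0.04655 = 0.23320 kg/m²/yr.
Box E throughput = its input = 0.23320 kg/m²/yr; τ = 42.87 / 0.23320 = 183.8 yr.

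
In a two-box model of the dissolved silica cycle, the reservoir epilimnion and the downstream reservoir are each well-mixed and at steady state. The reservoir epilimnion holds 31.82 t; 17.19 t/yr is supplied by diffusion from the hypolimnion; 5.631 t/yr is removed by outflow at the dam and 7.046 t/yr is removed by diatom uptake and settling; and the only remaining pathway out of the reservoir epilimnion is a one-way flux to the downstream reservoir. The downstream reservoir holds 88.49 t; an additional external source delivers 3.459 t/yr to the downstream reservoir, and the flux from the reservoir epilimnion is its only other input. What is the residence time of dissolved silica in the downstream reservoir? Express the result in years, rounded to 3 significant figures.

11.1 yr

Balance the reservoir epilimnion: ΣF_in = 17.190 t/yr.
Flux to the downstream reservoir = ΣF_in − (5.631 + 7.046) = 4.5130 t/yr.
Total input to the downstream reservoir = 4.5130 + 3.459 = 7.9720 t/yr; at steady state this equals its total output.
τ = M / F = 88.49 / 7.9720 = 11.10 yr.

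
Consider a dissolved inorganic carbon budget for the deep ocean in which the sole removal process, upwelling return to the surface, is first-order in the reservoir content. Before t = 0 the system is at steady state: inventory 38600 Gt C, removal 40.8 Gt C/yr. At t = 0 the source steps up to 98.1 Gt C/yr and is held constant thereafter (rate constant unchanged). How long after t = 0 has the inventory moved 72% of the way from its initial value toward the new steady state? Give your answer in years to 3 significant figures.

1200 yr

τ = M₀/F₀ = 38600/40.8 = 946.1 yr.
The remaining gap fraction is e^(−t/τ); 72% covered ⇒ e^(−t/τ) = 0.280.
t = −τ ln(0.280) = 946.1 × 1.273 = 1204 yr.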